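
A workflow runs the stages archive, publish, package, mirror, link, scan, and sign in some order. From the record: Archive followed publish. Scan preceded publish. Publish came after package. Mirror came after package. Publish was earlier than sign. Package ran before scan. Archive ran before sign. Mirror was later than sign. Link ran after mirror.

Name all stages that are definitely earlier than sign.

archive, package, publish, scan

Directly stated before sign: archive and publish.
Package reaches sign via package → publish → sign.
Scan reaches sign via scan → publish → sign.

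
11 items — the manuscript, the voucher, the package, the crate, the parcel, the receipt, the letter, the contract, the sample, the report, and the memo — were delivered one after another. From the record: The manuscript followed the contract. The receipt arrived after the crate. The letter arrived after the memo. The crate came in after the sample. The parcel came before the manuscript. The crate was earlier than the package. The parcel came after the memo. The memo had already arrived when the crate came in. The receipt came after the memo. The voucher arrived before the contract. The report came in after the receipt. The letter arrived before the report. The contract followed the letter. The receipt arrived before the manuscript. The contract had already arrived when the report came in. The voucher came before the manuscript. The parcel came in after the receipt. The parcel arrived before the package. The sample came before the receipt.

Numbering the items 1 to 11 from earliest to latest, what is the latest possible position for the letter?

8

The letter must come before the contract, the manuscript, and the report — 3 items forced after it.
Everything else can be placed before the letter in some valid order, so the letter can sit as late as position 11 − 3 = 8.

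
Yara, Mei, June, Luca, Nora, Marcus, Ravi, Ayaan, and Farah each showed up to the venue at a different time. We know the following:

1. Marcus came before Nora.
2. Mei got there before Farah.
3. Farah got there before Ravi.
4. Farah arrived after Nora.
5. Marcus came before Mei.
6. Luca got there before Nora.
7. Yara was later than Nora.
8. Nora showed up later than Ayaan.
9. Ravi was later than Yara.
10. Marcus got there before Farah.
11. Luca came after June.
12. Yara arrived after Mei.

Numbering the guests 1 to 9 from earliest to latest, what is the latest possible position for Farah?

Farah must come before Ravi — 1 guest forced after them.
Everything else can be placed before Farah in some valid order, so Farah can sit as late as position 9 − 1 = 8.

8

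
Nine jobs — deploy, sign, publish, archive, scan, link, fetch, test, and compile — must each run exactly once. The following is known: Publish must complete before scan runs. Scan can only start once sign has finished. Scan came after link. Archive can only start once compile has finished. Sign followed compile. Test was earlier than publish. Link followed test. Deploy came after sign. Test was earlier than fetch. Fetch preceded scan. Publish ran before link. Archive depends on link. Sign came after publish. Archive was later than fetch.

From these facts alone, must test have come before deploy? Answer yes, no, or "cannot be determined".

Chain the constraints: test → publish → sign → deploy. Each link is directly stated, so test comes before deploy.

yes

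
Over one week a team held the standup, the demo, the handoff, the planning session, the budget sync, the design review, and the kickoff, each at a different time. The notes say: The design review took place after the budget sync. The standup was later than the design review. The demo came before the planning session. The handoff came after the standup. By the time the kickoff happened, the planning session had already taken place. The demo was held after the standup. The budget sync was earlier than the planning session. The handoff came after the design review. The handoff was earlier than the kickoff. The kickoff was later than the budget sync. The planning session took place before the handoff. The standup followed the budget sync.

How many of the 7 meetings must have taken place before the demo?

Directly stated before the demo: the standup.
The budget sync reaches the demo via the budget sync → the standup → the demo.
The design review reaches the demo via the design review → the standup → the demo.
That's the budget sync, the design review, and the standup — 3 in all.

3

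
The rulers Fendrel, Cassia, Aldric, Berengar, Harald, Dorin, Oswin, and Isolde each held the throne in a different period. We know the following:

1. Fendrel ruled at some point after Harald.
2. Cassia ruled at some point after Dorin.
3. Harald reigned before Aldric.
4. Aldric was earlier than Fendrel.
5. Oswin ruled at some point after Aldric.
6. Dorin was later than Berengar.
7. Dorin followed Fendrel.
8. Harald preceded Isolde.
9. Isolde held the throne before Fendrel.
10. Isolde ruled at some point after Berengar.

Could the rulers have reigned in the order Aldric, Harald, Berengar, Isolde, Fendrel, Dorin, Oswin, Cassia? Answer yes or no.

no

The constraints require Harald before Aldric, but in the proposed sequence Aldric appears ahead of Harald. That one violation is enough.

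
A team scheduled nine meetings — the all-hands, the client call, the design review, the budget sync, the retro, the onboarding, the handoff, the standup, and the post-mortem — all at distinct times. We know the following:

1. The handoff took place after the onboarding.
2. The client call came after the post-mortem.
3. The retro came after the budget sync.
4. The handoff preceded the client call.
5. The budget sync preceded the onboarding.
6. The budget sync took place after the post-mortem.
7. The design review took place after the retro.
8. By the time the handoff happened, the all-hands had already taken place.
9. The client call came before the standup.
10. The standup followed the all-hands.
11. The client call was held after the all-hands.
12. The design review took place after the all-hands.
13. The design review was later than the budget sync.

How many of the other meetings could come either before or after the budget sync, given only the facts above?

1

Forced before the budget sync: the post-mortem; forced after the budget sync: the client call, the design review, the handoff, the onboarding, the retro, and the standup.
That leaves the all-hands with no forced order relative to the budget sync — 1.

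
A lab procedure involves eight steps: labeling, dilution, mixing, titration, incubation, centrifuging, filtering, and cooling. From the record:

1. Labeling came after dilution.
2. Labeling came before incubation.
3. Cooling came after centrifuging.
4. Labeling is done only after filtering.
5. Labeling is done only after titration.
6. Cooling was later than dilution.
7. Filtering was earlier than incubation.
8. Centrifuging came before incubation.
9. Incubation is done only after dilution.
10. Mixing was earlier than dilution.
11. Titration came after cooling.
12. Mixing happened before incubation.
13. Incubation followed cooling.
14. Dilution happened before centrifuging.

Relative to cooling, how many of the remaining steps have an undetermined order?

1

Forced before cooling: centrifuging, dilution, and mixing; forced after cooling: incubation, labeling, and titration.
That leaves filtering with no forced order relative to cooling — 1.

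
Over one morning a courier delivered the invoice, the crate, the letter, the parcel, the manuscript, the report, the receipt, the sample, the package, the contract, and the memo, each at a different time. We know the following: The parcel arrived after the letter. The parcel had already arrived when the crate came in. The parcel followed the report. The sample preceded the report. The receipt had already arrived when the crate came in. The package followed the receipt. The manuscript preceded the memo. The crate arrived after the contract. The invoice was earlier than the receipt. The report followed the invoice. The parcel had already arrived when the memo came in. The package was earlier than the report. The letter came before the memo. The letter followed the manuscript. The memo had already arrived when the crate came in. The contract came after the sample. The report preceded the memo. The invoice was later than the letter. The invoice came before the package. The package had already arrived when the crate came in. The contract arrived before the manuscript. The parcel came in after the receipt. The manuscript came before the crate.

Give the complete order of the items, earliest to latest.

The constraints fix every adjacent pair, so only one ordering works:
the sample → the contract → the manuscript → the letter → the invoice → the receipt → the package → the report → the parcel → the memo → the crate.

the sample, the contract, the manuscript, the letter, the invoice, the receipt, the package, the report, the parcel, the memo, the crate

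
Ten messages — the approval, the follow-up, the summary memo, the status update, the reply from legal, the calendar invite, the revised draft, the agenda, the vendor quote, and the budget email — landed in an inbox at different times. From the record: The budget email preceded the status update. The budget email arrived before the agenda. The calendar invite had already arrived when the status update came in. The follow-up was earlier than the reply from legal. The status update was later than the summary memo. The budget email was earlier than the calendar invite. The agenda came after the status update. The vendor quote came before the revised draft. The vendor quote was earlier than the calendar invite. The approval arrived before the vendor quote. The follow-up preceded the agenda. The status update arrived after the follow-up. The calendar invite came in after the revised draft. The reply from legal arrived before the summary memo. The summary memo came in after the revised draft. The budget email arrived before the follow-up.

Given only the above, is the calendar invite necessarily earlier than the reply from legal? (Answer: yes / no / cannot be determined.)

cannot be determined

No chain of stated constraints runs from the calendar invite to the reply from legal, and none runs from the reply from legal to the calendar invite either.
So the relative order of the calendar invite and the reply from legal is not fixed by the given facts.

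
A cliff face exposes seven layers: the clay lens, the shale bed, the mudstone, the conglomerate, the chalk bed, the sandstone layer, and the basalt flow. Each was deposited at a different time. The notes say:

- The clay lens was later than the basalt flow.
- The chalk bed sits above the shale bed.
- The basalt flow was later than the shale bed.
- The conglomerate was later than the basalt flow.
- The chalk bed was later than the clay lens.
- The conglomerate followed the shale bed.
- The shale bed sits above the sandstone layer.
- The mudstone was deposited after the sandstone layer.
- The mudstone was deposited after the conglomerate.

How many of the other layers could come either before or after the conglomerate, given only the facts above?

Forced before the conglomerate: the basalt flow, the sandstone layer, and the shale bed; forced after the conglomerate: the mudstone.
That leaves the chalk bed and the clay lens with no forced order relative to the conglomerate — 2.

2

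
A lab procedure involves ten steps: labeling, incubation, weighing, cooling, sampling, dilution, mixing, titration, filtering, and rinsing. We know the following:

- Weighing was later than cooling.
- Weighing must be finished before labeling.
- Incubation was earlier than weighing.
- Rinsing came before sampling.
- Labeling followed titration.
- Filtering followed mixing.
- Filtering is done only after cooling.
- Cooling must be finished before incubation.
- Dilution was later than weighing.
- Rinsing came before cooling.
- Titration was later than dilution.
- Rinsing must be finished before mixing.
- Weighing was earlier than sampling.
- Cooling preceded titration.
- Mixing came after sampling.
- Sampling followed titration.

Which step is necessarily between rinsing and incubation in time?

Tracing the constraints gives rinsing → cooling → incubation, so cooling sits after rinsing and before incubation.
No other step is forced both after rinsing and before incubation.

cooling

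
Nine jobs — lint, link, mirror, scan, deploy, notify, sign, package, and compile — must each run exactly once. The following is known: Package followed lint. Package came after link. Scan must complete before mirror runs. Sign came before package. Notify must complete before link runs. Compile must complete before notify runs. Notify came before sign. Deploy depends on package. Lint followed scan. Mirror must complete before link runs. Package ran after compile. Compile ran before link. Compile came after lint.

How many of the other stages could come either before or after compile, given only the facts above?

Forced before compile: lint and scan; forced after compile: deploy, link, notify, package, and sign.
That leaves mirror with no forced order relative to compile — 1.

1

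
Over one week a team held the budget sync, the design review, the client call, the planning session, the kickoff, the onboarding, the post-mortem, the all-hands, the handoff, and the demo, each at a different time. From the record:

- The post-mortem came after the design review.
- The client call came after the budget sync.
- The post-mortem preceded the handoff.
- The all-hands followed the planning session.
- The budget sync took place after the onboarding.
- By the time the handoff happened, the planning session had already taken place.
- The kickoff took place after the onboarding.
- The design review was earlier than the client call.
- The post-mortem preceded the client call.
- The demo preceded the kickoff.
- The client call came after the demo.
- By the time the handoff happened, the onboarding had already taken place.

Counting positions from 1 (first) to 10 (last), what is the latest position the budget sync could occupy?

9

The budget sync must come before the client call — 1 meeting forced after it.
Everything else can be placed before the budget sync in some valid order, so the budget sync can sit as late as position 10 − 1 = 9.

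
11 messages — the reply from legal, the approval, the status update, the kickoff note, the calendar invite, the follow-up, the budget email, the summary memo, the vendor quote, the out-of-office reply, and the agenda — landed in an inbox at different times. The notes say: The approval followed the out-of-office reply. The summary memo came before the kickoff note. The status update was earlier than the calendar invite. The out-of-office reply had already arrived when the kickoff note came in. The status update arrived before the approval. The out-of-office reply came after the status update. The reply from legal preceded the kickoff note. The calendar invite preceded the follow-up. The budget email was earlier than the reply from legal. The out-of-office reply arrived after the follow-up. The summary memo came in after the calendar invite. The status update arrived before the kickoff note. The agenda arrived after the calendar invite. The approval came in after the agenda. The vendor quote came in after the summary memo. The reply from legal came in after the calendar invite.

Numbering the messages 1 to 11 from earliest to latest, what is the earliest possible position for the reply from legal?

The budget email, the calendar invite, and the status update must all come before the reply from legal — 3 forced predecessors.
Nothing else is forced ahead of the reply from legal, so its earliest slot is position 3 + 1 = 4.

4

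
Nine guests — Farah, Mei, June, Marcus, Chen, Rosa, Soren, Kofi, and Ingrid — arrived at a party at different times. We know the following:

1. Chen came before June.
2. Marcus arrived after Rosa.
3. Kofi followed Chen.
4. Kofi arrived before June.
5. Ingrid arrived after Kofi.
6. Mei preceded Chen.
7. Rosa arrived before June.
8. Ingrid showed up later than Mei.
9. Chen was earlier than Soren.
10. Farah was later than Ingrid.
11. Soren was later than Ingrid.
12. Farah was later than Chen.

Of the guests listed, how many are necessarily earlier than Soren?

Directly stated before Soren: Chen and Ingrid.
Kofi reaches Soren via Kofi → Ingrid → Soren.
Mei reaches Soren via Mei → Ingrid → Soren.
No chain forces Marcus (or any of the others) ahead of Soren.
That's Chen, Ingrid, Kofi, and Mei — 4 in all.

4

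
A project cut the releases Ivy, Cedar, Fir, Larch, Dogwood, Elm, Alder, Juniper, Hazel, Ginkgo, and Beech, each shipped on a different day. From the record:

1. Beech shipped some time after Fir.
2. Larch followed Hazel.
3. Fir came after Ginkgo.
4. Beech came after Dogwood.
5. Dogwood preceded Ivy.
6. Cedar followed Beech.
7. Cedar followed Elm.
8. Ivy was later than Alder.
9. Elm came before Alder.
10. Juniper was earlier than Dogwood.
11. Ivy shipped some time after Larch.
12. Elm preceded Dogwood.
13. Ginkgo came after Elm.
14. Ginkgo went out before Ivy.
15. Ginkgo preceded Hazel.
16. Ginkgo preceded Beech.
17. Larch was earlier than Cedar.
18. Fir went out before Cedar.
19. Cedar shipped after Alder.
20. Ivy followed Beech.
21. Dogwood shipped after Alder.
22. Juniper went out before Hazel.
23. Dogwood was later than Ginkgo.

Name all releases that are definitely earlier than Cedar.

Alder, Beech, Dogwood, Elm, Fir, Ginkgo, Hazel, Juniper, Larch

Directly stated before Cedar: Alder, Beech, Elm, Fir, and Larch.
Dogwood reaches Cedar via Dogwood → Beech → Cedar.
Ginkgo reaches Cedar via Ginkgo → Beech → Cedar.
Hazel reaches Cedar via Hazel → Larch → Cedar.
Likewise Juniper reaches Cedar by chaining the stated constraints.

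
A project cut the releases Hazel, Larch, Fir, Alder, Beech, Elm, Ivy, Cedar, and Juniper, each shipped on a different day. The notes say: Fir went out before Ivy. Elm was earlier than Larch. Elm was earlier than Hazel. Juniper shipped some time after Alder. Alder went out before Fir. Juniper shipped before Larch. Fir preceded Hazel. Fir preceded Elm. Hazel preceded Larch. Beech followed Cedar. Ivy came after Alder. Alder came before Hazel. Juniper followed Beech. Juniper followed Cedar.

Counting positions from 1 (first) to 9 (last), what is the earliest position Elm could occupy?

3

Alder and Fir must both come before Elm — 2 forced predecessors.
Nothing else is forced ahead of Elm, so its earliest slot is position 2 + 1 = 3.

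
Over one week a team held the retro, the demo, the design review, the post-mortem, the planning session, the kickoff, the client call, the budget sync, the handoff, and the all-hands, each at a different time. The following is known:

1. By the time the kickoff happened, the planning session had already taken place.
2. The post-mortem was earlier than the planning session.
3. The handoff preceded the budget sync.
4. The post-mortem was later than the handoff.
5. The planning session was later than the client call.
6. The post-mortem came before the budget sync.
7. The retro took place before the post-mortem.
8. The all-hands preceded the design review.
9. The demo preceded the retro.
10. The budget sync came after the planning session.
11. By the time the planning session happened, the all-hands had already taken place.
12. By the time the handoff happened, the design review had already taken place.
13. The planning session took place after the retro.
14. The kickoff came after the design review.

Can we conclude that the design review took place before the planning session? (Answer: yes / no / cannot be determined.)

yes

Chain the constraints: the design review → the handoff → the post-mortem → the planning session. Each link is directly stated, so the design review comes before the planning session.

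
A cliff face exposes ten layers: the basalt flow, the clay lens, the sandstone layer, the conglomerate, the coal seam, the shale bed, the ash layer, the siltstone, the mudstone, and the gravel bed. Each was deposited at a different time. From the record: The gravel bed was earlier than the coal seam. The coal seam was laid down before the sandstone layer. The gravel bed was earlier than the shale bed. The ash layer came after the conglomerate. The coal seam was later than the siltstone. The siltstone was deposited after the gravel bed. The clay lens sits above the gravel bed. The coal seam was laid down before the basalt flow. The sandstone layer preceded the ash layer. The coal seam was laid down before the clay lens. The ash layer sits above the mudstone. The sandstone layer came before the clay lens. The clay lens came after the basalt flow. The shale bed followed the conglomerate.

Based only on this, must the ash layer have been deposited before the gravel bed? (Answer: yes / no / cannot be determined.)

no

Tracing the constraints gives the gravel bed → the coal seam → the sandstone layer → the ash layer, so the gravel bed must come before the ash layer.
That means the ash layer cannot be before the gravel bed.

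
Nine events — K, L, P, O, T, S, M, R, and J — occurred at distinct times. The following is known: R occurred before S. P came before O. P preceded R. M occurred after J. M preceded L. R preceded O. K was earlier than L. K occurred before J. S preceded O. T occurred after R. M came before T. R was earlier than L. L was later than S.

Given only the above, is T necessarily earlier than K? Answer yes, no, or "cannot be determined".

no

Tracing the constraints gives K → J → M → T, so K must come before T.
That means T cannot be before K.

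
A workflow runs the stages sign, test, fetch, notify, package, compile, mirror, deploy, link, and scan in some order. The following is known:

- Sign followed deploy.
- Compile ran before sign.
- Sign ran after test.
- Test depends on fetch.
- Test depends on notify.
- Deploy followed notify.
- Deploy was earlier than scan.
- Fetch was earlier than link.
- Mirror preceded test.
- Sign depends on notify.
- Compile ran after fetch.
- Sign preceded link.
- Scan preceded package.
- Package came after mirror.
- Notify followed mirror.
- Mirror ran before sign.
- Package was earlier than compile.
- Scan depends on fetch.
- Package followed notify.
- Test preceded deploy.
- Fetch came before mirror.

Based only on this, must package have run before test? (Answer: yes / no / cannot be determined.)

Tracing the constraints gives test → deploy → scan → package, so test must come before package.
That means package cannot be before test.

no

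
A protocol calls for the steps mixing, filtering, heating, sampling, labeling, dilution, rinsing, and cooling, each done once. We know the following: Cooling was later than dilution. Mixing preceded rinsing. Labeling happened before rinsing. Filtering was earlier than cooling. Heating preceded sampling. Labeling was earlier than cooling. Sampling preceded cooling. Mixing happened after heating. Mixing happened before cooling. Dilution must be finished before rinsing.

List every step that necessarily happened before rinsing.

Directly stated before rinsing: dilution, labeling, and mixing.
Heating reaches rinsing via heating → mixing → rinsing.
No chain forces filtering (or any of the others) ahead of rinsing.

dilution, heating, labeling, mixing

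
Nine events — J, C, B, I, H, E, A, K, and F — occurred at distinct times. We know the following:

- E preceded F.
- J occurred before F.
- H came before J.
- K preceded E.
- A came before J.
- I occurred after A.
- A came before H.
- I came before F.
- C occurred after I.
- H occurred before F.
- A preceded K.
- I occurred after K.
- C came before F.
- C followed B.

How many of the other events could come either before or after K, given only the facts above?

Forced before K: A; forced after K: C, E, F, and I.
That leaves B, H, and J with no forced order relative to K — 3.

3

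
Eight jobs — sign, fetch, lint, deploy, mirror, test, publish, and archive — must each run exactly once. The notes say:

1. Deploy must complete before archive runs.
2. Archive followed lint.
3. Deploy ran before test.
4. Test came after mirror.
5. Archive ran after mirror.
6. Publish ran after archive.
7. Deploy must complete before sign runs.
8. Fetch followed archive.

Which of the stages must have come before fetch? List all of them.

archive, deploy, lint, mirror

Directly stated before fetch: archive.
Deploy reaches fetch via deploy → archive → fetch.
Lint reaches fetch via lint → archive → fetch.
Mirror reaches fetch via mirror → archive → fetch.
No chain forces sign (or any of the others) ahead of fetch.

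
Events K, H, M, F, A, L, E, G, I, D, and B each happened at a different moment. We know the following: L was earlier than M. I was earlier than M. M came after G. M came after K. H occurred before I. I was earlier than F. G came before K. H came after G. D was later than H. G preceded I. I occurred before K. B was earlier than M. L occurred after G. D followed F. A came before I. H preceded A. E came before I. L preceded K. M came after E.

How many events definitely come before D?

6

Directly stated before D: F and H.
A reaches D via A → I → F → D.
E reaches D via E → I → F → D.
G reaches D via G → H → D.
Likewise I reaches D by chaining the stated constraints.
That's A, E, F, G, H, and I — 6 in all.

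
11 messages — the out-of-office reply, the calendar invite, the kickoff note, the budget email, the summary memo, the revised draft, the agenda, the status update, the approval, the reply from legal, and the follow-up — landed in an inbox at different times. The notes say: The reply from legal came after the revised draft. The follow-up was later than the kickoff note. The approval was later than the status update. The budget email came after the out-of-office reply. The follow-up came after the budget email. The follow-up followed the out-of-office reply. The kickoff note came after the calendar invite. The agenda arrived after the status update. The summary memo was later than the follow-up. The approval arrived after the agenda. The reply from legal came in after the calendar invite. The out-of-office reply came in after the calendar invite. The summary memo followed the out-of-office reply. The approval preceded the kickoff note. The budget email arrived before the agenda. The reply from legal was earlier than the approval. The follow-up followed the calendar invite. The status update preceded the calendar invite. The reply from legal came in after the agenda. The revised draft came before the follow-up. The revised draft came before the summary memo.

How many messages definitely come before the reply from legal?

Directly stated before the reply from legal: the agenda, the calendar invite, and the revised draft.
The budget email reaches the reply from legal via the budget email → the agenda → the reply from legal.
The out-of-office reply reaches the reply from legal via the out-of-office reply → the budget email → the agenda → the reply from legal.
The status update reaches the reply from legal via the status update → the agenda → the reply from legal.
That's the agenda, the budget email, the calendar invite, the out-of-office reply, the revised draft, and the status update — 6 in all.

6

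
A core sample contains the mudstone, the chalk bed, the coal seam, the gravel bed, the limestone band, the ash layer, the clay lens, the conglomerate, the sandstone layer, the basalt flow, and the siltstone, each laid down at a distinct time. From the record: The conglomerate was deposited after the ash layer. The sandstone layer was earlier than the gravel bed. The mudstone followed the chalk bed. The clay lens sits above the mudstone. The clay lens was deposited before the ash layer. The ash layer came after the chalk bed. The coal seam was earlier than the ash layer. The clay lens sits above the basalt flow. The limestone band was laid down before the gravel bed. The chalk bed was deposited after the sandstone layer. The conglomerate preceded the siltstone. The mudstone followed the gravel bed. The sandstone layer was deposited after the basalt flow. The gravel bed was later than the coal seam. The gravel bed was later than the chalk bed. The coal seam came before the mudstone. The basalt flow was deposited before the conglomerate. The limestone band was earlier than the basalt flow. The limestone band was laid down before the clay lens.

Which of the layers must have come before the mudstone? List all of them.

Directly stated before the mudstone: the chalk bed, the coal seam, and the gravel bed.
The basalt flow reaches the mudstone via the basalt flow → the sandstone layer → the gravel bed → the mudstone.
The limestone band reaches the mudstone via the limestone band → the gravel bed → the mudstone.
The sandstone layer reaches the mudstone via the sandstone layer → the gravel bed → the mudstone.
No chain forces the conglomerate (or any of the others) ahead of the mudstone.

the basalt flow, the chalk bed, the coal seam, the gravel bed, the limestone band, the sandstone layer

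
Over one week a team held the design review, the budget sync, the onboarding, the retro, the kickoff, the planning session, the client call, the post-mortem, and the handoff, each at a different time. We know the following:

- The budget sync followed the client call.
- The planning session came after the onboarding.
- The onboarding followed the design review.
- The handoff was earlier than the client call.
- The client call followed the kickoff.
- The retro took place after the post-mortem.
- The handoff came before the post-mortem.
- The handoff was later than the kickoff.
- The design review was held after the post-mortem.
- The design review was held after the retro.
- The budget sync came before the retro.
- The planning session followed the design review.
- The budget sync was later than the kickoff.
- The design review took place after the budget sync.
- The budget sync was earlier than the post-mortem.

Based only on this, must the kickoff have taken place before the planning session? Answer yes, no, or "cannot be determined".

Chain the constraints: the kickoff → the budget sync → the design review → the planning session. Each link is directly stated, so the kickoff comes before the planning session.

yes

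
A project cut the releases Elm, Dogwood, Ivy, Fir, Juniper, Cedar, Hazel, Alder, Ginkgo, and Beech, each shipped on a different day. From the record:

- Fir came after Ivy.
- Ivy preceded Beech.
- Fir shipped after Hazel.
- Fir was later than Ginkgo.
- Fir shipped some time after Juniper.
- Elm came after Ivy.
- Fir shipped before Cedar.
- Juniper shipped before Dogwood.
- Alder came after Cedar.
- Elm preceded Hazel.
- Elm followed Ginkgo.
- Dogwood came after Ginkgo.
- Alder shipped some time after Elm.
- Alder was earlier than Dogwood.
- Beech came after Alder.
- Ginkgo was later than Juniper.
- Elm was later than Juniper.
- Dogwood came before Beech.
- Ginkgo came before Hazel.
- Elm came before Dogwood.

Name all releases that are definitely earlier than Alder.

Cedar, Elm, Fir, Ginkgo, Hazel, Ivy, Juniper

Directly stated before Alder: Cedar and Elm.
Fir reaches Alder via Fir → Cedar → Alder.
Ginkgo reaches Alder via Ginkgo → Elm → Alder.
Hazel reaches Alder via Hazel → Fir → Cedar → Alder.
Likewise Ivy and Juniper each reach Alder by chaining the stated constraints.
No chain forces Beech (or any of the others) ahead of Alder.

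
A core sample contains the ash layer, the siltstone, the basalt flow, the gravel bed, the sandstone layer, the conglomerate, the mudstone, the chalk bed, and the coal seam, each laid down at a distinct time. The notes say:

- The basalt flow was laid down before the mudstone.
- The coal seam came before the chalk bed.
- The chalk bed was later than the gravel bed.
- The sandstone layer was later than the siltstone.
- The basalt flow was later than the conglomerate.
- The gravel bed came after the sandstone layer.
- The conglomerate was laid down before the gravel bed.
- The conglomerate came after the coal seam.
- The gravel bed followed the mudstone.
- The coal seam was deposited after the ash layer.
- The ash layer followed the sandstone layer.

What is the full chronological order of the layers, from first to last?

The constraints fix every adjacent pair, so only one ordering works:
the siltstone → the sandstone layer → the ash layer → the coal seam → the conglomerate → the basalt flow → the mudstone → the gravel bed → the chalk bed.

the siltstone, the sandstone layer, the ash layer, the coal seam, the conglomerate, the basalt flow, the mudstone, the gravel bed, the chalk bed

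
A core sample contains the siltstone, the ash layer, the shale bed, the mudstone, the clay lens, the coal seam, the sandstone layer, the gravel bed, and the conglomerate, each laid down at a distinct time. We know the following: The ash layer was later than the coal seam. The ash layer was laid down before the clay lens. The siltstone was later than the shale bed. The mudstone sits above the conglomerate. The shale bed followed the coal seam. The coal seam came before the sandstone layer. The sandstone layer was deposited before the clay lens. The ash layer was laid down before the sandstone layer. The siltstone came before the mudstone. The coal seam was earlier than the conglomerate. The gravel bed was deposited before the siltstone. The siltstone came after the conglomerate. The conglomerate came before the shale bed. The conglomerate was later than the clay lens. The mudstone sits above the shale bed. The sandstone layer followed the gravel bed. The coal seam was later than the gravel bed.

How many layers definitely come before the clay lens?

4

Directly stated before the clay lens: the ash layer and the sandstone layer.
The coal seam reaches the clay lens via the coal seam → the sandstone layer → the clay lens.
The gravel bed reaches the clay lens via the gravel bed → the sandstone layer → the clay lens.
No chain forces the conglomerate (or any of the others) ahead of the clay lens.
That's the ash layer, the coal seam, the gravel bed, and the sandstone layer — 4 in all.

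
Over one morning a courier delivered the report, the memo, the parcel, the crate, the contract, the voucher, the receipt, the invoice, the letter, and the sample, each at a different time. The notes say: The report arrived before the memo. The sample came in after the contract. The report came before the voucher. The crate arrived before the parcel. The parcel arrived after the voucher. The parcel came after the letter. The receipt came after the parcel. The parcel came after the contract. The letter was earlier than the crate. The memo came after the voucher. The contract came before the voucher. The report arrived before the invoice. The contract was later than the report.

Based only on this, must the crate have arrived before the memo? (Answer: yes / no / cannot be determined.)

No chain of stated constraints runs from the crate to the memo, and none runs from the memo to the crate either.
So the relative order of the crate and the memo is not fixed by the given facts.

cannot be determined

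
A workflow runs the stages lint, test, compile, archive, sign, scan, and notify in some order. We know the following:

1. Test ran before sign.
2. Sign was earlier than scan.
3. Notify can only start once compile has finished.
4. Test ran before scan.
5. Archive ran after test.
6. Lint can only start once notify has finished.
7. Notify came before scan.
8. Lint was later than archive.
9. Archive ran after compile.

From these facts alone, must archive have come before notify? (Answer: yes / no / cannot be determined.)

No chain of stated constraints runs from archive to notify, and none runs from notify to archive either.
So the relative order of archive and notify is not fixed by the given facts.

cannot be determined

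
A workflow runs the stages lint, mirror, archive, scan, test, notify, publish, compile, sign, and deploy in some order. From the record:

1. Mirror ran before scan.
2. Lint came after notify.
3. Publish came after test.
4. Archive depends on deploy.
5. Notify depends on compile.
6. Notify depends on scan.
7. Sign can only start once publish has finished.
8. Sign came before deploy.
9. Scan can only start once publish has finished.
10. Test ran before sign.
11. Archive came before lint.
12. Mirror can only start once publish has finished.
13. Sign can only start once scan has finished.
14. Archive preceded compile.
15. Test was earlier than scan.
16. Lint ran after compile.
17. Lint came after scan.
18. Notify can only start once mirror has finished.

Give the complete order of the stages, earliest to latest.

test, publish, mirror, scan, sign, deploy, archive, compile, notify, lint

The constraints fix every adjacent pair, so only one ordering works:
test → publish → mirror → scan → sign → deploy → archive → compile → notify → lint.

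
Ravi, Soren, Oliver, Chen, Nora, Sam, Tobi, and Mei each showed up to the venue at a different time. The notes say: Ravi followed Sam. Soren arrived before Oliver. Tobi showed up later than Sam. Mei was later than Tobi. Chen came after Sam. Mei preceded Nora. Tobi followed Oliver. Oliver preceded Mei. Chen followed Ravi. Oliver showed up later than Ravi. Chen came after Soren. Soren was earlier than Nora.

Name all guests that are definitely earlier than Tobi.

Directly stated before Tobi: Oliver and Sam.
Ravi reaches Tobi via Ravi → Oliver → Tobi.
Soren reaches Tobi via Soren → Oliver → Tobi.

Oliver, Ravi, Sam, Soren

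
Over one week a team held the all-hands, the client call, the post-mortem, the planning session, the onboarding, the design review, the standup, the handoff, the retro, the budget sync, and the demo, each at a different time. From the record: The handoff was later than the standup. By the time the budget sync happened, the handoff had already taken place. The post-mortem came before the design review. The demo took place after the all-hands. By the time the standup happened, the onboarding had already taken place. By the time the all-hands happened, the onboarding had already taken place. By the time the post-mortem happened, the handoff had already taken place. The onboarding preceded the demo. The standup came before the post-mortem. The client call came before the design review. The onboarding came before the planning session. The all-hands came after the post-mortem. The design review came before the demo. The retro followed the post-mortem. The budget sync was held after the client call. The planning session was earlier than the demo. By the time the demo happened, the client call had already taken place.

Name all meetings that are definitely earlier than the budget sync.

Directly stated before the budget sync: the client call and the handoff.
The onboarding reaches the budget sync via the onboarding → the standup → the handoff → the budget sync.
The standup reaches the budget sync via the standup → the handoff → the budget sync.

the client call, the handoff, the onboarding, the standup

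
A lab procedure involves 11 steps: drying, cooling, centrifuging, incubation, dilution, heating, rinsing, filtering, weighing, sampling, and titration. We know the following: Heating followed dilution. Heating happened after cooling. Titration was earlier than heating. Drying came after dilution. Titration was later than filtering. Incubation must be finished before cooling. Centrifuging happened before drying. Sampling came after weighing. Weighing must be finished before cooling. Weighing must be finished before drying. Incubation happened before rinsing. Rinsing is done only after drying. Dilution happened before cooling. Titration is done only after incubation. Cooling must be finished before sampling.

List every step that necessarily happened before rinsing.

Directly stated before rinsing: drying and incubation.
Centrifuging reaches rinsing via centrifuging → drying → rinsing.
Dilution reaches rinsing via dilution → drying → rinsing.
Weighing reaches rinsing via weighing → drying → rinsing.
No chain forces sampling (or any of the others) ahead of rinsing.

centrifuging, dilution, drying, incubation, weighing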